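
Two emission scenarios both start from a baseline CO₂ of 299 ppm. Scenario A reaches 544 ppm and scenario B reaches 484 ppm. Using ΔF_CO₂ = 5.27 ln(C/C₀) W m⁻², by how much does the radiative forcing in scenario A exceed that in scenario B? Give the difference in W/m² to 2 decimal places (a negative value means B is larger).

ΔF_A − ΔF_B = 0.62 W/m²

ΔF_A = 5.27 ln(544/299) = 5.27 × 0.59851 = 3.1541 W/m².
ΔF_B = 5.27 ln(484/299) = 5.27 × 0.48164 = 2.5382 W/m².
Difference: 3.1541 − 2.5382 = 0.6159 W/m².
(Equivalently, ΔF_A − ΔF_B = 5.27 ln(544/484) = 5.27 × 0.11686 = 0.6159 W/m².)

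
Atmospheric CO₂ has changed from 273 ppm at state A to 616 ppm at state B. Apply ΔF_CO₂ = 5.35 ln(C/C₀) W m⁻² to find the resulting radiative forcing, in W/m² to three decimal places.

CO₂: 5.35 × ln(616/273) = 5.35 × ln(2.25641) = 5.35 × 0.81378 = 4.3537 W/m².

ΔF = 4.354 W/m²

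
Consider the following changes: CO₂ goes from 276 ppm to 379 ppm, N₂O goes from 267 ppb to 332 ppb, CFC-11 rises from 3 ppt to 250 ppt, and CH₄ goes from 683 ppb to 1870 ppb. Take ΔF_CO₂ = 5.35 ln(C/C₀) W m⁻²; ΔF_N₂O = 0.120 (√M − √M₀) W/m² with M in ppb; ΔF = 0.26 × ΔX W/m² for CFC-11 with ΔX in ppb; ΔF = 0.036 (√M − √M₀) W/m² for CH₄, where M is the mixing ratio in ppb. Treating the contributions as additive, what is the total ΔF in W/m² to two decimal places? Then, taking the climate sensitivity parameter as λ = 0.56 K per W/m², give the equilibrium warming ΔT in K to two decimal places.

ΔF = 2.60 W/m²; ΔT = 1.46 K

CO₂: 5.35 × ln(379/276) = 5.35 × ln(1.37319) = 5.35 × 0.31714 = 1.6967 W/m².
N₂O: 0.120 × (√332 − √267) = 0.120 × (18.2209 − 16.3401) = 0.120 × 1.8808 = 0.2257 W/m².
CFC-11: Δ = 250 − 3 = 247 ppt = 0.247 ppb; ΔF = 0.26 × 0.247 = 0.0642 W/m².
CH₄: 0.036 × (√1870 − √683) = 0.036 × (43.2435 − 26.1343) = 0.036 × 17.1092 = 0.6159 W/m².
Total ΔF = 1.6967 + 0.2257 + 0.0642 + 0.6159 = 2.6025 W/m².
ΔT = λ ΔF = 0.56 × 2.60 = 1.4560 K.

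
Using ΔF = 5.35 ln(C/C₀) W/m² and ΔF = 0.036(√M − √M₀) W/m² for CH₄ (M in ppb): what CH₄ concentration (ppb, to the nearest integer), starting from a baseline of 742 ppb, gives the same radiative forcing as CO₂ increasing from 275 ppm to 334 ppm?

M ≈ 3150 ppb

CO₂ forcing: 5.35 × ln(334/275) = 5.35 × 0.194370 = 1.03988 W/m².
Set 0.036(√M − √742) = 1.03988: √M = 1.03988/0.036 + √742 = 28.8856 + 27.2397 = 56.1253.
M = (56.1253)² = 3150.05 ppb.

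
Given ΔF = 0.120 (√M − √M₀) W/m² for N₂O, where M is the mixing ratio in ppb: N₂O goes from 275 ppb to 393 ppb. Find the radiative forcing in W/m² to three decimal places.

N₂O: 0.120 × (√393 − √275) = 0.120 × (19.8242 − 16.5831) = 0.120 × 3.2411 = 0.3889 W/m².

ΔF = 0.389 W/m²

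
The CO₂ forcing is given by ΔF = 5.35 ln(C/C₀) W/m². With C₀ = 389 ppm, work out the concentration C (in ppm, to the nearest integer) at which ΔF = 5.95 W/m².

Set 5.35 ln(C/389) = 5.95, so ln(C/389) = 5.95/5.35 = 1.11215.
Then C/389 = e^1.11215 = 3.04089, giving C = 389 × 3.04089 = 1182.91 ppm.

C ≈ 1183 ppm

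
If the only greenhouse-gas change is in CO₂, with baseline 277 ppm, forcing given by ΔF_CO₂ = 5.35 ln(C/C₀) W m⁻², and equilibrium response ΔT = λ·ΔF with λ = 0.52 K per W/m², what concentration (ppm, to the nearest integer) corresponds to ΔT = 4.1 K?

Required forcing: ΔF = ΔT/λ = 4.1/0.52 = 7.8846 W/m².
Then ln(C/277) = ΔF/5.35 = 7.8846/5.35 = 1.47376.
So C = 277 × e^1.47376 = 277 × 4.36562 = 1209.28 ppm.

C ≈ 1209 ppm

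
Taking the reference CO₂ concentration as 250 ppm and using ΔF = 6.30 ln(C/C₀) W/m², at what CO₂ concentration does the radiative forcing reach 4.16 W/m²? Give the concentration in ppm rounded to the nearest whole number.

Set 6.30 ln(C/250) = 4.16, so ln(C/250) = 4.16/6.30 = 0.66032.
Then C/250 = e^0.66032 = 1.93541, giving C = 250 × 1.93541 = 483.85 ppm.

C ≈ 484 ppm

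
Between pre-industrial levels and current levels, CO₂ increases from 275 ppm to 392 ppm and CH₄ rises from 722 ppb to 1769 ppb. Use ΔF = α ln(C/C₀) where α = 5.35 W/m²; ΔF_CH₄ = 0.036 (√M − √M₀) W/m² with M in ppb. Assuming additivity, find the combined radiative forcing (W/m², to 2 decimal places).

CO₂: 5.35 × ln(392/275) = 5.35 × ln(1.42545) = 5.35 × 0.35449 = 1.8965 W/m².
CH₄: 0.036 × (√1769 − √722) = 0.036 × (42.0595 − 26.8701) = 0.036 × 15.1894 = 0.5468 W/m².
Total ΔF = 1.8965 + 0.5468 = 2.4433 W/m².

ΔF = 2.44 W/m²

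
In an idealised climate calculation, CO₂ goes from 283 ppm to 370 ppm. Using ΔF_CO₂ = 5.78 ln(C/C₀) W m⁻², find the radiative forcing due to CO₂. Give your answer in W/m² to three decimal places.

ΔF = 1.549 W/m²

CO₂ absorption bands are partially saturated, so forcing scales with the logarithm of the concentration ratio.
CO₂: 5.78 × ln(370/283) = 5.78 × ln(1.30742) = 5.78 × 0.26806 = 1.5494 W/m².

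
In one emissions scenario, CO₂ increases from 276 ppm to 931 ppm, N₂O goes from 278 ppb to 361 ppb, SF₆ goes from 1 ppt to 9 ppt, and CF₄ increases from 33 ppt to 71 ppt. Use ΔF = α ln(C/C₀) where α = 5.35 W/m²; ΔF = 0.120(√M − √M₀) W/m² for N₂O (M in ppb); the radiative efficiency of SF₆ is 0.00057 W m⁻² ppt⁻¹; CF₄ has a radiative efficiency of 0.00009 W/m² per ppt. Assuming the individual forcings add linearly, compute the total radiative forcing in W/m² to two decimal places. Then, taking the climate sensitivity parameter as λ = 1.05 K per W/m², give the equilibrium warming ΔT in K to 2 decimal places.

ΔF = 6.79 W/m²; ΔT = 7.13 K

CO₂: 5.35 × ln(931/276) = 5.35 × ln(3.37319) = 5.35 × 1.21586 = 6.5049 W/m².
N₂O: 0.120 × (√361 − √278) = 0.120 × (19.0000 − 16.6733) = 0.120 × 2.3267 = 0.2792 W/m².
SF₆: ΔF = 0.00057 × (9 − 1) = 0.00057 × 8 = 0.0046 W/m².
CF₄: ΔF = 0.00009 × (71 − 33) = 0.00009 × 38 = 0.0034 W/m².
Total ΔF = 6.5049 + 0.2792 + 0.0046 + 0.0034 = 6.7921 W/m².
ΔT = λ ΔF = 1.05 × 6.79 = 7.1295 K.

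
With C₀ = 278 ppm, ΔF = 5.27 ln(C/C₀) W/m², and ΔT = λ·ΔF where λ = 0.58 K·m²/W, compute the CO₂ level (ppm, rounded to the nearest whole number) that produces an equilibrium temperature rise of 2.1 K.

Required forcing: ΔF = ΔT/λ = 2.1/0.58 = 3.6207 W/m².
Then ln(C/278) = ΔF/5.27 = 3.6207/5.27 = 0.68704.
So C = 278 × e^0.68704 = 278 × 1.98782 = 552.61 ppm.

C ≈ 553 ppm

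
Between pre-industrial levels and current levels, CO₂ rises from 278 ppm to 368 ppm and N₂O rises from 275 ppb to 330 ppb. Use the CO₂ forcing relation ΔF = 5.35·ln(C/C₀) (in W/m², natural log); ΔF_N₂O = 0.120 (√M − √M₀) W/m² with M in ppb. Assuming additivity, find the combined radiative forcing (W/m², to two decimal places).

CO₂: 5.35 × ln(368/278) = 5.35 × ln(1.32374) = 5.35 × 0.28046 = 1.5005 W/m².
N₂O: 0.120 × (√330 − √275) = 0.120 × (18.1659 − 16.5831) = 0.120 × 1.5828 = 0.1899 W/m².
Total ΔF = 1.5005 + 0.1899 = 1.6904 W/m².

ΔF = 1.69 W/m²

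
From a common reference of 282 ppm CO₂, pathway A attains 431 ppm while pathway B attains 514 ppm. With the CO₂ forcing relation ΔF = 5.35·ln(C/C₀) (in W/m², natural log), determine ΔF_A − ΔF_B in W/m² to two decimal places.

ΔF_A − ΔF_B = -0.94 W/m²

ΔF_A = 5.35 ln(431/282) = 5.35 × 0.42420 = 2.2695 W/m².
ΔF_B = 5.35 ln(514/282) = 5.35 × 0.60032 = 3.2117 W/m².
Difference: 2.2695 − 3.2117 = -0.9422 W/m².
(Equivalently, ΔF_A − ΔF_B = 5.35 ln(431/514) = 5.35 × -0.17612 = -0.9422 W/m².)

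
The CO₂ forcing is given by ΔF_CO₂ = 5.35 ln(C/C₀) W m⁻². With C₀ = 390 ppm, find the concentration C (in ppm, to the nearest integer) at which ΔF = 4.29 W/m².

Set 5.35 ln(C/390) = 4.29, so ln(C/390) = 4.29/5.35 = 0.80187.
Then C/390 = e^0.80187 = 2.22971, giving C = 390 × 2.22971 = 869.59 ppm.

C ≈ 870 ppm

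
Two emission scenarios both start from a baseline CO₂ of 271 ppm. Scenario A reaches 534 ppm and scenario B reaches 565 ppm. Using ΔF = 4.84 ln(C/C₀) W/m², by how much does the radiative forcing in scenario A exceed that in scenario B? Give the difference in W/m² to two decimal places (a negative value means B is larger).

ΔF_A = 4.84 ln(534/271) = 4.84 × 0.67828 = 3.2829 W/m².
ΔF_B = 4.84 ln(565/271) = 4.84 × 0.73471 = 3.5560 W/m².
Difference: 3.2829 − 3.5560 = -0.2731 W/m².

ΔF_A − ΔF_B = -0.27 W/m²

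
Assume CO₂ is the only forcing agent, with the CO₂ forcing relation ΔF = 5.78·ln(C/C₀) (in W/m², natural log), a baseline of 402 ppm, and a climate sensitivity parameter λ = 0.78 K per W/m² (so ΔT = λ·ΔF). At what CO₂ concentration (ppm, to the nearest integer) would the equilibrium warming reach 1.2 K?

C ≈ 525 ppm

Required forcing: ΔF = ΔT/λ = 1.2/0.78 = 1.5385 W/m².
Then ln(C/402) = ΔF/5.78 = 1.5385/5.78 = 0.26618.
So C = 402 × e^0.26618 = 402 × 1.30497 = 524.60 ppm.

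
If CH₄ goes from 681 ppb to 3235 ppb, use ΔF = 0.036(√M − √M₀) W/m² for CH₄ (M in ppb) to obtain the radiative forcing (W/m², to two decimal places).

CH₄: 0.036 × (√3235 − √681) = 0.036 × (56.8771 − 26.0960) = 0.036 × 30.7811 = 1.1081 W/m².

ΔF = 1.11 W/m²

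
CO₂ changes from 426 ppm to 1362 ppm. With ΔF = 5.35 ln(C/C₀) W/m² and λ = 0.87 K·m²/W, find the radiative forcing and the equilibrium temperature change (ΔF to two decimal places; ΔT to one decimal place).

ΔF = 6.22 W/m²; ΔT = 5.4 K

CO₂: 5.35 × ln(1362/426) = 5.35 × ln(3.19718) = 5.35 × 1.16227 = 6.2181 W/m².
ΔT = λ ΔF = 0.87 × 6.22 = 5.4114 K.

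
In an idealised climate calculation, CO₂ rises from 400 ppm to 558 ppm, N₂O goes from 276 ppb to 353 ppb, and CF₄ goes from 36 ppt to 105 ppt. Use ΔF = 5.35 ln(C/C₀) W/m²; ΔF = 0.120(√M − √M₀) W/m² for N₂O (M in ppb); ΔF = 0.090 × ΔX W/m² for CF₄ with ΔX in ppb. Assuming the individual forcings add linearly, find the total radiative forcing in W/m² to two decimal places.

ΔF = 2.05 W/m²

CO₂: 5.35 × ln(558/400) = 5.35 × ln(1.39500) = 5.35 × 0.33289 = 1.7810 W/m².
N₂O: 0.120 × (√353 − √276) = 0.120 × (18.7883 − 16.6132) = 0.120 × 2.1751 = 0.2610 W/m².
CF₄: Δ = 105 − 36 = 69 ppt = 0.069 ppb; ΔF = 0.090 × 0.069 = 0.0062 W/m².
Total ΔF = 1.7810 + 0.2610 + 0.0062 = 2.0482 W/m².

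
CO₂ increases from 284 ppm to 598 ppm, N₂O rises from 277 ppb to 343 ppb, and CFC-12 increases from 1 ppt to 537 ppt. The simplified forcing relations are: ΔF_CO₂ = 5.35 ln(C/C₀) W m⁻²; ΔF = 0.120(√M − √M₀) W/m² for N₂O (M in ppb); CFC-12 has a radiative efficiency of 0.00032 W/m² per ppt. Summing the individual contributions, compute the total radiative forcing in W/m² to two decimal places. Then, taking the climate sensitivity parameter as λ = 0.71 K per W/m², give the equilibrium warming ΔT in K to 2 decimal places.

CO₂: 5.35 × ln(598/284) = 5.35 × ln(2.10563) = 5.35 × 0.74461 = 3.9837 W/m².
N₂O: 0.120 × (√343 − √277) = 0.120 × (18.5203 − 16.6433) = 0.120 × 1.8770 = 0.2252 W/m².
CFC-12: ΔF = 0.00032 × (537 − 1) = 0.00032 × 536 = 0.1715 W/m².
Total ΔF = 3.9837 + 0.2252 + 0.1715 = 4.3804 W/m².
ΔT = λ ΔF = 0.71 × 4.38 = 3.1098 K.

ΔF = 4.38 W/m²; ΔT = 3.11 K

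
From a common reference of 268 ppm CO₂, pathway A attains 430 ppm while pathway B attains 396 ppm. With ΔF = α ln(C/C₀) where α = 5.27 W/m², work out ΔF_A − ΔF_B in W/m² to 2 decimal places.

ΔF_A = 5.27 ln(430/268) = 5.27 × 0.47280 = 2.4917 W/m².
ΔF_B = 5.27 ln(396/268) = 5.27 × 0.39043 = 2.0576 W/m².
Difference: 2.4917 − 2.0576 = 0.4341 W/m².
(Equivalently, ΔF_A − ΔF_B = 5.27 ln(430/396) = 5.27 × 0.08237 = 0.4341 W/m².)

ΔF_A − ΔF_B = 0.43 W/m²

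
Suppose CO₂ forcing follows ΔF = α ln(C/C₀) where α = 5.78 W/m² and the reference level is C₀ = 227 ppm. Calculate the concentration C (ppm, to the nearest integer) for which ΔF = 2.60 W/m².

C ≈ 356 ppm

Set 5.78 ln(C/227) = 2.60, so ln(C/227) = 2.60/5.78 = 0.44983.
Then C/227 = e^0.44983 = 1.56805, giving C = 227 × 1.56805 = 355.95 ppm.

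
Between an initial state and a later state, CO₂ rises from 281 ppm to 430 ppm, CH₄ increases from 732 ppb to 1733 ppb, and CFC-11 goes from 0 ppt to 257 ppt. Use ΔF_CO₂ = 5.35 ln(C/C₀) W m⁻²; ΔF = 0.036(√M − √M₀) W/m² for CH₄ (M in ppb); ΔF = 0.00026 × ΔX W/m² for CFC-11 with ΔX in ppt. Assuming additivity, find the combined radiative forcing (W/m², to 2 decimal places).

CO₂: 5.35 × ln(430/281) = 5.35 × ln(1.53025) = 5.35 × 0.42543 = 2.2761 W/m².
CH₄: 0.036 × (√1733 − √732) = 0.036 × (41.6293 − 27.0555) = 0.036 × 14.5738 = 0.5247 W/m².
CFC-11: ΔF = 0.00026 × (257 − 0) = 0.00026 × 257 = 0.0668 W/m².
Total ΔF = 2.2761 + 0.5247 + 0.0668 = 2.8676 W/m².

ΔF = 2.87 W/m²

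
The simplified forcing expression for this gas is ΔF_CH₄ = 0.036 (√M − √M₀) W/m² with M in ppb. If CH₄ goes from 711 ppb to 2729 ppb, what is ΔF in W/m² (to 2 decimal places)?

ΔF = 0.92 W/m²

CH₄: 0.036 × (√2729 − √711) = 0.036 × (52.2398 − 26.6646) = 0.036 × 25.5752 = 0.9207 W/m².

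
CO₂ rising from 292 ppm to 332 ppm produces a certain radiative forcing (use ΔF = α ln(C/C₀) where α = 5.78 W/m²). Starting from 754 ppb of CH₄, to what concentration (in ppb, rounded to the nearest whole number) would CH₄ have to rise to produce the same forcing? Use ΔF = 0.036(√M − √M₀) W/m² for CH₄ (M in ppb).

CO₂ forcing: 5.78 × ln(332/292) = 5.78 × 0.128381 = 0.74204 W/m².
Set 0.036(√M − √754) = 0.74204: √M = 0.74204/0.036 + √754 = 20.6122 + 27.4591 = 48.0713.
M = (48.0713)² = 2310.85 ppb.

M ≈ 2311 ppb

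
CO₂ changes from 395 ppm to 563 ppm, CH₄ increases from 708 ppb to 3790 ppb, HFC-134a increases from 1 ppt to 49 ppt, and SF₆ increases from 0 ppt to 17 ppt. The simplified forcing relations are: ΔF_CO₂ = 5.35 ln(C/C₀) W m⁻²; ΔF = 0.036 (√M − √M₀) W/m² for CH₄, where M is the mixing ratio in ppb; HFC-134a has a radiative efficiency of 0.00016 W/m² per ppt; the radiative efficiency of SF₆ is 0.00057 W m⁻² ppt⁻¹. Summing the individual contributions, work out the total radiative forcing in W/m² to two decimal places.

ΔF = 3.17 W/m²

CO₂: 5.35 × ln(563/395) = 5.35 × ln(1.42532) = 5.35 × 0.35440 = 1.8960 W/m².
CH₄: 0.036 × (√3790 − √708) = 0.036 × (61.5630 − 26.6083) = 0.036 × 34.9547 = 1.2584 W/m².
HFC-134a: ΔF = 0.00016 × (49 − 1) = 0.00016 × 48 = 0.0077 W/m².
SF₆: ΔF = 0.00057 × (17 − 0) = 0.00057 × 17 = 0.0097 W/m².
Total ΔF = 1.8960 + 1.2584 + 0.0077 + 0.0097 = 3.1718 W/m².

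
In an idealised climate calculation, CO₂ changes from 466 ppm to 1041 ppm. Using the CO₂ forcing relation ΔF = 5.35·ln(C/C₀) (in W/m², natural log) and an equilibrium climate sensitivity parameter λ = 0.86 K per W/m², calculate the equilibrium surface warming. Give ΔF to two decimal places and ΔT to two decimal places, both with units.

ΔF = 4.30 W/m²; ΔT = 3.70 K

CO₂: 5.35 × ln(1041/466) = 5.35 × ln(2.23391) = 5.35 × 0.80375 = 4.3001 W/m².
ΔT = λ ΔF = 0.86 × 4.30 = 3.6980 K.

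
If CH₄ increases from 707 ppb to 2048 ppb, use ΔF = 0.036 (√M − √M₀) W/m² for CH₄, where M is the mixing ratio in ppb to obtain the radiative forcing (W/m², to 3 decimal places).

CH₄: 0.036 × (√2048 − √707) = 0.036 × (45.2548 − 26.5895) = 0.036 × 18.6653 = 0.6720 W/m².

ΔF = 0.672 W/m²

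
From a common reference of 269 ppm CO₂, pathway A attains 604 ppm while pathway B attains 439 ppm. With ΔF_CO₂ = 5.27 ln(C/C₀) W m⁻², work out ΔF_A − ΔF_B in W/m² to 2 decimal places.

ΔF_A − ΔF_B = 1.68 W/m²

ΔF_A = 5.27 ln(604/269) = 5.27 × 0.80886 = 4.2627 W/m².
ΔF_B = 5.27 ln(439/269) = 5.27 × 0.48979 = 2.5812 W/m².
Difference: 4.2627 − 2.5812 = 1.6815 W/m².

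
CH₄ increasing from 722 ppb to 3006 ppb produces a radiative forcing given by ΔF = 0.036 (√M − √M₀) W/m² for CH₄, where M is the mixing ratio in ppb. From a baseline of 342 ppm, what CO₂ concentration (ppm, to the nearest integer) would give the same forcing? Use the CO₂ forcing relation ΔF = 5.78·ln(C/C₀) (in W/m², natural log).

C ≈ 407 ppm

CH₄ forcing: 0.036 × (√3006 − √722) = 0.036 × (54.8270 − 26.8701) = 0.036 × 27.9569 = 1.00645 W/m².
Set 5.78 ln(C/342) = 1.00645: ln(C/342) = 1.00645/5.78 = 0.17413, so C = 342 × e^0.17413 = 342 × 1.19021 = 407.05 ppm.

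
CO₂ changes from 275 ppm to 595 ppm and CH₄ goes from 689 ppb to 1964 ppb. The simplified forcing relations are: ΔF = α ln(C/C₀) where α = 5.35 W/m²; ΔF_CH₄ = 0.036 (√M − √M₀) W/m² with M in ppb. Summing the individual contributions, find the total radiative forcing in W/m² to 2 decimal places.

ΔF = 4.78 W/m²

CO₂: 5.35 × ln(595/275) = 5.35 × ln(2.16364) = 5.35 × 0.77179 = 4.1291 W/m².
CH₄: 0.036 × (√1964 − √689) = 0.036 × (44.3170 − 26.2488) = 0.036 × 18.0682 = 0.6505 W/m².
Total ΔF = 4.1291 + 0.6505 = 4.7796 W/m².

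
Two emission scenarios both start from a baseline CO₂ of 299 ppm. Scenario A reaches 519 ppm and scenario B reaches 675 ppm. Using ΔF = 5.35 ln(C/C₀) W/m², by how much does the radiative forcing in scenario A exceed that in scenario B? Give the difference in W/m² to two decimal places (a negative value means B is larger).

ΔF_A − ΔF_B = -1.41 W/m²

ΔF_A = 5.35 ln(519/299) = 5.35 × 0.55146 = 2.9503 W/m².
ΔF_B = 5.35 ln(675/299) = 5.35 × 0.81427 = 4.3563 W/m².
Difference: 2.9503 − 4.3563 = -1.4060 W/m².
(Equivalently, ΔF_A − ΔF_B = 5.35 ln(519/675) = 5.35 × -0.26281 = -1.4060 W/m².)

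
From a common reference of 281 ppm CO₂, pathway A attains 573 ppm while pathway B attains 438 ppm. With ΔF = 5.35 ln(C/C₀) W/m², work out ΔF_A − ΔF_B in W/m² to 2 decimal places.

ΔF_A = 5.35 ln(573/281) = 5.35 × 0.71253 = 3.8120 W/m².
ΔF_B = 5.35 ln(438/281) = 5.35 × 0.44386 = 2.3747 W/m².
Difference: 3.8120 − 2.3747 = 1.4373 W/m².

ΔF_A − ΔF_B = 1.44 W/m²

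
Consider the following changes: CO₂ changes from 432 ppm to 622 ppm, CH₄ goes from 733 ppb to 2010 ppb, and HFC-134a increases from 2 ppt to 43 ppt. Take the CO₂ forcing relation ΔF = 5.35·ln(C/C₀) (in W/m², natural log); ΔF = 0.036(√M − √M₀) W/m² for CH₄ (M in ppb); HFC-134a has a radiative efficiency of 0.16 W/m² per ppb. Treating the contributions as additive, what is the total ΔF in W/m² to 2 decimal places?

ΔF = 2.60 W/m²

CO₂: 5.35 × ln(622/432) = 5.35 × ln(1.43981) = 5.35 × 0.36451 = 1.9501 W/m².
CH₄: 0.036 × (√2010 − √733) = 0.036 × (44.8330 − 27.0740) = 0.036 × 17.7590 = 0.6393 W/m².
HFC-134a: Δ = 43 − 2 = 41 ppt = 0.041 ppb; ΔF = 0.16 × 0.041 = 0.0066 W/m².
Total ΔF = 1.9501 + 0.6393 + 0.0066 = 2.5960 W/m².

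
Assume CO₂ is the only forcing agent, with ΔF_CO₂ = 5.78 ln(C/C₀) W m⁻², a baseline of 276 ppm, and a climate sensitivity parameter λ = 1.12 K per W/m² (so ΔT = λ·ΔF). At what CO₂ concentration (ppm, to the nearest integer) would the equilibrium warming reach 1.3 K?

C ≈ 337 ppm

Required forcing: ΔF = ΔT/λ = 1.3/1.12 = 1.1607 W/m².
Then ln(C/276) = ΔF/5.78 = 1.1607/5.78 = 0.20081.
So C = 276 × e^0.20081 = 276 × 1.22239 = 337.38 ppm.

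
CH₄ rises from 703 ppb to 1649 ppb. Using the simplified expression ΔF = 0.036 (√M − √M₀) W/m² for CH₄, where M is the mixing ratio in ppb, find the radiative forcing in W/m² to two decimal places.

ΔF = 0.51 W/m²

CH₄: 0.036 × (√1649 − √703) = 0.036 × (40.6079 − 26.5141) = 0.036 × 14.0938 = 0.5074 W/m².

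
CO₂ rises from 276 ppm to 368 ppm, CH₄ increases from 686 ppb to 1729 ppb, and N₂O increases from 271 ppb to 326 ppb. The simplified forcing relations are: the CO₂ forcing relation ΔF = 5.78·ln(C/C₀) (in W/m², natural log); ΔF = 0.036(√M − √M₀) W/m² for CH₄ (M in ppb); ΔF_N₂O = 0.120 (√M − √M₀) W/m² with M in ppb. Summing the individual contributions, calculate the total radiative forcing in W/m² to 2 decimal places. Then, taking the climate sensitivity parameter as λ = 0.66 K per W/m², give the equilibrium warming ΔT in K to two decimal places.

CO₂: 5.78 × ln(368/276) = 5.78 × ln(1.33333) = 5.78 × 0.28768 = 1.6628 W/m².
CH₄: 0.036 × (√1729 − √686) = 0.036 × (41.5812 − 26.1916) = 0.036 × 15.3896 = 0.5540 W/m².
N₂O: 0.120 × (√326 − √271) = 0.120 × (18.0555 − 16.4621) = 0.120 × 1.5934 = 0.1912 W/m².
Total ΔF = 1.6628 + 0.5540 + 0.1912 = 2.4080 W/m².
ΔT = λ ΔF = 0.66 × 2.41 = 1.5906 K.

ΔF = 2.41 W/m²; ΔT = 1.59 K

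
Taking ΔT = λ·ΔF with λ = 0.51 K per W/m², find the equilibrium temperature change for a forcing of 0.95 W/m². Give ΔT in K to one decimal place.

ΔT = λ ΔF = 0.51 × 0.95 = 0.4845 K.

ΔT = 0.5 K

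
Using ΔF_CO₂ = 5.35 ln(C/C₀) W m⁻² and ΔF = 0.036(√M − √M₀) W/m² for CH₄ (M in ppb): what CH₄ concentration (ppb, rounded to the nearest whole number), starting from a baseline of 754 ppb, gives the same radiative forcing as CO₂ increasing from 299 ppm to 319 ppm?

CO₂ forcing: 5.35 × ln(319/299) = 5.35 × 0.064748 = 0.34640 W/m².
Set 0.036(√M − √754) = 0.34640: √M = 0.34640/0.036 + √754 = 9.6222 + 27.4591 = 37.0813.
M = (37.0813)² = 1375.02 ppb.

M ≈ 1375 ppb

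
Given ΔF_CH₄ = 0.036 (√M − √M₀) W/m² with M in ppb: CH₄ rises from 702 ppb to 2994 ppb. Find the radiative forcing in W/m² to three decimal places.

ΔF = 1.016 W/m²

CH₄: 0.036 × (√2994 − √702) = 0.036 × (54.7175 − 26.4953) = 0.036 × 28.2222 = 1.0160 W/m².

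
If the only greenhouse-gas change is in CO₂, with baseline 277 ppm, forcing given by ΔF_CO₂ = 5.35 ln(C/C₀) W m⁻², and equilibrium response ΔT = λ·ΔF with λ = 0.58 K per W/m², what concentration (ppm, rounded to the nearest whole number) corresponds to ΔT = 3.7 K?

Required forcing: ΔF = ΔT/λ = 3.7/0.58 = 6.3793 W/m².
Then ln(C/277) = ΔF/5.35 = 6.3793/5.35 = 1.19239.
So C = 277 × e^1.19239 = 277 × 3.29495 = 912.70 ppm.

C ≈ 913 ppm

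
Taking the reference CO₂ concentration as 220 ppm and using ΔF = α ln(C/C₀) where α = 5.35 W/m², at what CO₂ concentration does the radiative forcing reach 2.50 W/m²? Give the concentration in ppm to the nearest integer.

Set 5.35 ln(C/220) = 2.50, so ln(C/220) = 2.50/5.35 = 0.46729.
Then C/220 = e^0.46729 = 1.59566, giving C = 220 × 1.59566 = 351.05 ppm.

C ≈ 351 ppm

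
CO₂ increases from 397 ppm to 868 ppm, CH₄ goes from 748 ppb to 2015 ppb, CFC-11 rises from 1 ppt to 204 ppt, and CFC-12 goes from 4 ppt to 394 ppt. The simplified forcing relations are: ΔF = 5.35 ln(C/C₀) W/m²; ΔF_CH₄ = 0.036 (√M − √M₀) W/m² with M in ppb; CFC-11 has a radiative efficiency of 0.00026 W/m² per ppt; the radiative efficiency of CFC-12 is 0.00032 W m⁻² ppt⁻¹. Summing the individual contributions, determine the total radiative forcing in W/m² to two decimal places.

ΔF = 4.99 W/m²

CO₂: 5.35 × ln(868/397) = 5.35 × ln(2.18640) = 5.35 × 0.78226 = 4.1851 W/m².
CH₄: 0.036 × (√2015 − √748) = 0.036 × (44.8888 − 27.3496) = 0.036 × 17.5392 = 0.6314 W/m².
CFC-11: ΔF = 0.00026 × (204 − 1) = 0.00026 × 203 = 0.0528 W/m².
CFC-12: ΔF = 0.00032 × (394 − 4) = 0.00032 × 390 = 0.1248 W/m².
Total ΔF = 4.1851 + 0.6314 + 0.0528 + 0.1248 = 4.9941 W/m².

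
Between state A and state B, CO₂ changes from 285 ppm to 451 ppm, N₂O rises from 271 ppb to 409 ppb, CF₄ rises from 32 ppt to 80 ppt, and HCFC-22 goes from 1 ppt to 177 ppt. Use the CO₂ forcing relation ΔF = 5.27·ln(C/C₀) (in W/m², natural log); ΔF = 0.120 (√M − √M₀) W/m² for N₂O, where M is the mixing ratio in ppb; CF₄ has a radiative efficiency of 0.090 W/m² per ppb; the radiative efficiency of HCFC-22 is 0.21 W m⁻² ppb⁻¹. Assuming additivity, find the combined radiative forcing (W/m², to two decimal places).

CO₂: 5.27 × ln(451/285) = 5.27 × ln(1.58246) = 5.27 × 0.45898 = 2.4188 W/m².
N₂O: 0.120 × (√409 − √271) = 0.120 × (20.2237 − 16.4621) = 0.120 × 3.7616 = 0.4514 W/m².
CF₄: Δ = 80 − 32 = 48 ppt = 0.048 ppb; ΔF = 0.090 × 0.048 = 0.0043 W/m².
HCFC-22: Δ = 177 − 1 = 176 ppt = 0.176 ppb; ΔF = 0.21 × 0.176 = 0.0370 W/m².
Total ΔF = 2.4188 + 0.4514 + 0.0043 + 0.0370 = 2.9115 W/m².

ΔF = 2.91 W/m²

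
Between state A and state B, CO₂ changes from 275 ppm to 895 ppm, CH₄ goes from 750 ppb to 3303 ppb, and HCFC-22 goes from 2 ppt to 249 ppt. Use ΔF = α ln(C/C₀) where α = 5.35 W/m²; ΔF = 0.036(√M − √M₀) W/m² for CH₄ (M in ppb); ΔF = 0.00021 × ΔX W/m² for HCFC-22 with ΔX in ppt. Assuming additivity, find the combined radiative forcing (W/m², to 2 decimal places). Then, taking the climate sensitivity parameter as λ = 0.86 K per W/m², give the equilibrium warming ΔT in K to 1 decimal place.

ΔF = 7.45 W/m²; ΔT = 6.4 K

CO₂: 5.35 × ln(895/275) = 5.35 × ln(3.25455) = 5.35 × 1.18005 = 6.3133 W/m².
CH₄: 0.036 × (√3303 − √750) = 0.036 × (57.4717 − 27.3861) = 0.036 × 30.0856 = 1.0831 W/m².
HCFC-22: ΔF = 0.00021 × (249 − 2) = 0.00021 × 247 = 0.0519 W/m².
Total ΔF = 6.3133 + 1.0831 + 0.0519 = 7.4483 W/m².
ΔT = λ ΔF = 0.86 × 7.45 = 6.4070 K.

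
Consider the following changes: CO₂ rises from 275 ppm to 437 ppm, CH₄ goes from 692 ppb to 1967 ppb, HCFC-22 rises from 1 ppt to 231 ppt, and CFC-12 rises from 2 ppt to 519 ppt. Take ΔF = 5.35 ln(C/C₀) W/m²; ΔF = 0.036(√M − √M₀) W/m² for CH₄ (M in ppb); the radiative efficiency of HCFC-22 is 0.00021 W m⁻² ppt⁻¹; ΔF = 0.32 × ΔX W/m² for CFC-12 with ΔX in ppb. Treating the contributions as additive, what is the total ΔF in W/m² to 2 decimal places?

ΔF = 3.34 W/m²

CO₂: 5.35 × ln(437/275) = 5.35 × ln(1.58909) = 5.35 × 0.46316 = 2.4779 W/m².
CH₄: 0.036 × (√1967 − √692) = 0.036 × (44.3509 − 26.3059) = 0.036 × 18.0450 = 0.6496 W/m².
HCFC-22: ΔF = 0.00021 × (231 − 1) = 0.00021 × 230 = 0.0483 W/m².
CFC-12: Δ = 519 − 2 = 517 ppt = 0.517 ppb; ΔF = 0.32 × 0.517 = 0.1654 W/m².
Total ΔF = 2.4779 + 0.6496 + 0.0483 + 0.1654 = 3.3412 W/m².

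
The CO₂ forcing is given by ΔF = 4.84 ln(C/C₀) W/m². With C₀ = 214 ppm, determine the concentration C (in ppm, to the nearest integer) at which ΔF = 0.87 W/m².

C ≈ 256 ppm

Set 4.84 ln(C/214) = 0.87, so ln(C/214) = 0.87/4.84 = 0.17975.
Then C/214 = e^0.17975 = 1.19692, giving C = 214 × 1.19692 = 256.14 ppm.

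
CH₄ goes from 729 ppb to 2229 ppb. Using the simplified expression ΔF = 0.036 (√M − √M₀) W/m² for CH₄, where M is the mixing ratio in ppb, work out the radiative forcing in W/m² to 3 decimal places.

ΔF = 0.728 W/m²

CH₄: 0.036 × (√2229 − √729) = 0.036 × (47.2123 − 27.0000) = 0.036 × 20.2123 = 0.7276 W/m².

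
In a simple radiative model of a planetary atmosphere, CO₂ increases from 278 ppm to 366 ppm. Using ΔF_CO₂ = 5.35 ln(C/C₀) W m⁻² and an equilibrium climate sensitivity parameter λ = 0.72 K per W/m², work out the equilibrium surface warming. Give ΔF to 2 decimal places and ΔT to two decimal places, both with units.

ΔF = 1.47 W/m²; ΔT = 1.06 K

CO₂: 5.35 × ln(366/278) = 5.35 × ln(1.31655) = 5.35 × 0.27501 = 1.4713 W/m².
ΔT = λ ΔF = 0.72 × 1.47 = 1.0584 K.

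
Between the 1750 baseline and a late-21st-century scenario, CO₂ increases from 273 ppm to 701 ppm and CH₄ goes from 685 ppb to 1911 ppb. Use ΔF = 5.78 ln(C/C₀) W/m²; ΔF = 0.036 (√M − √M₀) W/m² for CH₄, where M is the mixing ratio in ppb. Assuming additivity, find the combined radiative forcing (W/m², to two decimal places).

CO₂: 5.78 × ln(701/273) = 5.78 × ln(2.56777) = 5.78 × 0.94304 = 5.4508 W/m².
CH₄: 0.036 × (√1911 − √685) = 0.036 × (43.7150 − 26.1725) = 0.036 × 17.5425 = 0.6315 W/m².
Total ΔF = 5.4508 + 0.6315 = 6.0823 W/m².

ΔF = 6.08 W/m²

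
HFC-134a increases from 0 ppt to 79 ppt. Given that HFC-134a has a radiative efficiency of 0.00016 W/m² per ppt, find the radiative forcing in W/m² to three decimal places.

HFC-134a: ΔF = 0.00016 × (79 − 0) = 0.00016 × 79 = 0.0126 W/m².

ΔF = 0.013 W/m²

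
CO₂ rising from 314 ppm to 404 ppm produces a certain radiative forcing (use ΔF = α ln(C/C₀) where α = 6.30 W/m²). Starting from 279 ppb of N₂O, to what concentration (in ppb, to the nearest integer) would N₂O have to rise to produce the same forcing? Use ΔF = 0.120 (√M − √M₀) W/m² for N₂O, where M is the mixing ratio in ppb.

CO₂ forcing: 6.30 × ln(404/314) = 6.30 × 0.252022 = 1.58774 W/m².
Set 0.120(√M − √279) = 1.58774: √M = 1.58774/0.120 + √279 = 13.2312 + 16.7033 = 29.9345.
M = (29.9345)² = 896.07 ppb.

M ≈ 896 ppb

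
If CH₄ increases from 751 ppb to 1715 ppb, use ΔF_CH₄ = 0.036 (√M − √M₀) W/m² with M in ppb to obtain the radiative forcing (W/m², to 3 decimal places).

ΔF = 0.504 W/m²

CH₄: 0.036 × (√1715 − √751) = 0.036 × (41.4126 − 27.4044) = 0.036 × 14.0082 = 0.5043 W/m².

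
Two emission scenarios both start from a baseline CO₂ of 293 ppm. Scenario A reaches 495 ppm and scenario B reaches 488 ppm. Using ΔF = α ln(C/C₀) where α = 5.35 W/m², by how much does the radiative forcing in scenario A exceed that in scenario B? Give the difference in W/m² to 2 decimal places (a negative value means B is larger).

ΔF_A − ΔF_B = 0.08 W/m²

ΔF_A = 5.35 ln(495/293) = 5.35 × 0.52439 = 2.8055 W/m².
ΔF_B = 5.35 ln(488/293) = 5.35 × 0.51014 = 2.7292 W/m².
Difference: 2.8055 − 2.7292 = 0.0763 W/m².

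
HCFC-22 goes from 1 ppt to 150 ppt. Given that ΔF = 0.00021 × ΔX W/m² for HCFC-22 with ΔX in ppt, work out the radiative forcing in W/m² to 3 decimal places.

HCFC-22: ΔF = 0.00021 × (150 − 1) = 0.00021 × 149 = 0.0313 W/m².

ΔF = 0.031 W/m²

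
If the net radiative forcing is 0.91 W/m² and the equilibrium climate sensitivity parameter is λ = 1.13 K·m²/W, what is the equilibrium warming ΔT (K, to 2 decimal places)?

ΔT = λ ΔF = 1.13 × 0.91 = 1.0283 K.

ΔT = 1.03 K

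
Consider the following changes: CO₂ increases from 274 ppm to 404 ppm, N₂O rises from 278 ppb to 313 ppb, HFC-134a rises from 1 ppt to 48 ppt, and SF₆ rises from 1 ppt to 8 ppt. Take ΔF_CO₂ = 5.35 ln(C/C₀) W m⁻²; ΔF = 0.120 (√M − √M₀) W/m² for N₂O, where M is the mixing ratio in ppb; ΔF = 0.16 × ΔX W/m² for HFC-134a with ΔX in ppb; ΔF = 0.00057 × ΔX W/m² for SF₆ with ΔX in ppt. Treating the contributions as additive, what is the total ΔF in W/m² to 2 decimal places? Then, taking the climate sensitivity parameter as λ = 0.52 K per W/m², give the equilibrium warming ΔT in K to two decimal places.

ΔF = 2.21 W/m²; ΔT = 1.15 K

CO₂: 5.35 × ln(404/274) = 5.35 × ln(1.47445) = 5.35 × 0.38829 = 2.0774 W/m².
N₂O: 0.120 × (√313 − √278) = 0.120 × (17.6918 − 16.6733) = 0.120 × 1.0185 = 0.1222 W/m².
HFC-134a: Δ = 48 − 1 = 47 ppt = 0.047 ppb; ΔF = 0.16 × 0.047 = 0.0075 W/m².
SF₆: ΔF = 0.00057 × (8 − 1) = 0.00057 × 7 = 0.0040 W/m².
Total ΔF = 2.0774 + 0.1222 + 0.0075 + 0.0040 = 2.2111 W/m².
ΔT = λ ΔF = 0.52 × 2.21 = 1.1492 K.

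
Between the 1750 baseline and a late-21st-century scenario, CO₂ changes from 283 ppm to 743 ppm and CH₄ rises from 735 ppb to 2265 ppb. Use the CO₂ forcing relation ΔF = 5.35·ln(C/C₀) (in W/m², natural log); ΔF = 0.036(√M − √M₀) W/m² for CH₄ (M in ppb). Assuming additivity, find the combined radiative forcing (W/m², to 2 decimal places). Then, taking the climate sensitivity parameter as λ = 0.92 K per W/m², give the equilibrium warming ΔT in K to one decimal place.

ΔF = 5.90 W/m²; ΔT = 5.4 K

CO₂: 5.35 × ln(743/283) = 5.35 × ln(2.62544) = 5.35 × 0.96525 = 5.1641 W/m².
CH₄: 0.036 × (√2265 − √735) = 0.036 × (47.5920 − 27.1109) = 0.036 × 20.4811 = 0.7373 W/m².
Total ΔF = 5.1641 + 0.7373 = 5.9014 W/m².
ΔT = λ ΔF = 0.92 × 5.90 = 5.4280 K.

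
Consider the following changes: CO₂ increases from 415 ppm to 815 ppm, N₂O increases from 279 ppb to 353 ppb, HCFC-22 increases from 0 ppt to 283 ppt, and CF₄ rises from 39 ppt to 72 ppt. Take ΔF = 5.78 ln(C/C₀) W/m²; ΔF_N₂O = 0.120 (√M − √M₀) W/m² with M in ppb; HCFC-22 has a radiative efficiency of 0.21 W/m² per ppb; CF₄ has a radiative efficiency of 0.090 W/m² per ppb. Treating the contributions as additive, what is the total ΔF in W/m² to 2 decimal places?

ΔF = 4.21 W/m²

CO₂: 5.78 × ln(815/415) = 5.78 × ln(1.96386) = 5.78 × 0.67491 = 3.9010 W/m².
N₂O: 0.120 × (√353 − √279) = 0.120 × (18.7883 − 16.7033) = 0.120 × 2.0850 = 0.2502 W/m².
HCFC-22: Δ = 283 − 0 = 283 ppt = 0.283 ppb; ΔF = 0.21 × 0.283 = 0.0594 W/m².
CF₄: Δ = 72 − 39 = 33 ppt = 0.033 ppb; ΔF = 0.090 × 0.033 = 0.0030 W/m².
Total ΔF = 3.9010 + 0.2502 + 0.0594 + 0.0030 = 4.2136 W/m².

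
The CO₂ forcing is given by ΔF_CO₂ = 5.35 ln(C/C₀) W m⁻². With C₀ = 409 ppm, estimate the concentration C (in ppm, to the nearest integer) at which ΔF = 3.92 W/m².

C ≈ 851 ppm

Set 5.35 ln(C/409) = 3.92, so ln(C/409) = 3.92/5.35 = 0.73271.
Then C/409 = e^0.73271 = 2.08071, giving C = 409 × 2.08071 = 851.01 ppm.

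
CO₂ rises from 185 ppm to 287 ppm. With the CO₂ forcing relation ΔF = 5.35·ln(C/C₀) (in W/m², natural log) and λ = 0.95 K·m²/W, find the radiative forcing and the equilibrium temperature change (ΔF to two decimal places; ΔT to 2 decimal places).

CO₂: 5.35 × ln(287/185) = 5.35 × ln(1.55135) = 5.35 × 0.43913 = 2.3493 W/m².
ΔT = λ ΔF = 0.95 × 2.35 = 2.2325 K.

ΔF = 2.35 W/m²; ΔT = 2.23 K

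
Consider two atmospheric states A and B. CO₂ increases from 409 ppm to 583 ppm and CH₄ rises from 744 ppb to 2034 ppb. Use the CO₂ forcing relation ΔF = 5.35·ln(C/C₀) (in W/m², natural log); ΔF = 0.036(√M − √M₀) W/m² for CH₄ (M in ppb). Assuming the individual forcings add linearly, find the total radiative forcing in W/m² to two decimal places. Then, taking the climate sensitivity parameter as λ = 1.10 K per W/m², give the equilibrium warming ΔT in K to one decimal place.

ΔF = 2.54 W/m²; ΔT = 2.8 K

CO₂: 5.35 × ln(583/409) = 5.35 × ln(1.42543) = 5.35 × 0.35447 = 1.8964 W/m².
CH₄: 0.036 × (√2034 − √744) = 0.036 × (45.0999 − 27.2764) = 0.036 × 17.8235 = 0.6416 W/m².
Total ΔF = 1.8964 + 0.6416 = 2.5380 W/m².
ΔT = λ ΔF = 1.10 × 2.54 = 2.7940 K.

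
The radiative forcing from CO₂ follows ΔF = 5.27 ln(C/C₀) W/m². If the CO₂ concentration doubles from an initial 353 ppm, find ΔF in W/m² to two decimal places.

ΔF = 5.27 × ln(2) = 5.27 × 0.69315 = 3.6529 W/m².

ΔF = 3.65 W/m²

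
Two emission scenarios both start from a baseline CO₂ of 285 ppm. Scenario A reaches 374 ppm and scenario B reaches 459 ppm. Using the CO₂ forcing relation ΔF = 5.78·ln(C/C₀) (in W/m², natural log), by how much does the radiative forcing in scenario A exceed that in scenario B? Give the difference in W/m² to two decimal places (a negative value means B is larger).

ΔF_A − ΔF_B = -1.18 W/m²

ΔF_A = 5.78 ln(374/285) = 5.78 × 0.27177 = 1.5708 W/m².
ΔF_B = 5.78 ln(459/285) = 5.78 × 0.47656 = 2.7545 W/m².
Difference: 1.5708 − 2.7545 = -1.1837 W/m².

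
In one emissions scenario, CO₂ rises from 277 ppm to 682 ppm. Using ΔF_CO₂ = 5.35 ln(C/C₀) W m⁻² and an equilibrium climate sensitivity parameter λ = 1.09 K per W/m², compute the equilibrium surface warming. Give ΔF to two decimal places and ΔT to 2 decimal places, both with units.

CO₂: 5.35 × ln(682/277) = 5.35 × ln(2.46209) = 5.35 × 0.90101 = 4.8204 W/m².
ΔT = λ ΔF = 1.09 × 4.82 = 5.2538 K.

ΔF = 4.82 W/m²; ΔT = 5.25 K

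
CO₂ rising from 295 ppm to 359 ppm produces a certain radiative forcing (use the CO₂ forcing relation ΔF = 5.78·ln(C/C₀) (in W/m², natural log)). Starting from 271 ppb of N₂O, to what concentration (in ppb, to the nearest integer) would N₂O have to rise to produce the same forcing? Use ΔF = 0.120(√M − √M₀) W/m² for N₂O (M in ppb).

M ≈ 672 ppb

CO₂ forcing: 5.78 × ln(359/295) = 5.78 × 0.196347 = 1.13489 W/m².
Set 0.120(√M − √271) = 1.13489: √M = 1.13489/0.120 + √271 = 9.4574 + 16.4621 = 25.9195.
M = (25.9195)² = 671.82 ppb.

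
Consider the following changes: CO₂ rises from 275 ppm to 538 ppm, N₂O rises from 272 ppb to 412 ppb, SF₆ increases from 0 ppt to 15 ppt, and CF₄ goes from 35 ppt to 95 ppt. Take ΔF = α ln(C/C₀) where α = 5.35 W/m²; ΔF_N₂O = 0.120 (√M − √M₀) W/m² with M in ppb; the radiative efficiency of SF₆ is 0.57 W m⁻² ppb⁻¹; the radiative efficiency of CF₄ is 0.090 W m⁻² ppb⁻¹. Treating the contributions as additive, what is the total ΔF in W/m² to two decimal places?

ΔF = 4.06 W/m²

CO₂: 5.35 × ln(538/275) = 5.35 × ln(1.95636) = 5.35 × 0.67109 = 3.5903 W/m².
N₂O: 0.120 × (√412 − √272) = 0.120 × (20.2978 − 16.4924) = 0.120 × 3.8054 = 0.4566 W/m².
SF₆: Δ = 15 − 0 = 15 ppt = 0.015 ppb; ΔF = 0.57 × 0.015 = 0.0086 W/m².
CF₄: Δ = 95 − 35 = 60 ppt = 0.060 ppb; ΔF = 0.090 × 0.060 = 0.0054 W/m².
Total ΔF = 3.5903 + 0.4566 + 0.0086 + 0.0054 = 4.0609 W/m².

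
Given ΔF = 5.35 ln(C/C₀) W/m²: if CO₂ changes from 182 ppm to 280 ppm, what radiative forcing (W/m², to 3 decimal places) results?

ΔF = 2.305 W/m²

CO₂: 5.35 × ln(280/182) = 5.35 × ln(1.53846) = 5.35 × 0.43078 = 2.3047 W/m².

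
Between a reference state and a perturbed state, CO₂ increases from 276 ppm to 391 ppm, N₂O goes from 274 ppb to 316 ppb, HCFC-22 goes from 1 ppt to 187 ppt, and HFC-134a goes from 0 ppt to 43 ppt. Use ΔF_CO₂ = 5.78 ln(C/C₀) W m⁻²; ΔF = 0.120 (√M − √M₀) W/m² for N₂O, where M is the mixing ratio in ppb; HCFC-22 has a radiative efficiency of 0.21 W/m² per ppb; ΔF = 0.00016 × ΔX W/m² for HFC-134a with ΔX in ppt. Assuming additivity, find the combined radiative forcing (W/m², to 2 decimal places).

CO₂: 5.78 × ln(391/276) = 5.78 × ln(1.41667) = 5.78 × 0.34831 = 2.0132 W/m².
N₂O: 0.120 × (√316 − √274) = 0.120 × (17.7764 − 16.5529) = 0.120 × 1.2235 = 0.1468 W/m².
HCFC-22: Δ = 187 − 1 = 186 ppt = 0.186 ppb; ΔF = 0.21 × 0.186 = 0.0391 W/m².
HFC-134a: ΔF = 0.00016 × (43 − 0) = 0.00016 × 43 = 0.0069 W/m².
Total ΔF = 2.0132 + 0.1468 + 0.0391 + 0.0069 = 2.2060 W/m².

ΔF = 2.21 W/m²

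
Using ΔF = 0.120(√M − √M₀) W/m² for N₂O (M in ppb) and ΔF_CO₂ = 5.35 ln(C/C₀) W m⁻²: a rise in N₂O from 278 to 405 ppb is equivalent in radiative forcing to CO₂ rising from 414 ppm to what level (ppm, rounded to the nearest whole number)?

C ≈ 447 ppm

N₂O forcing: 0.120 × (√405 − √278) = 0.120 × (20.1246 − 16.6733) = 0.120 × 3.4513 = 0.41416 W/m².
Set 5.35 ln(C/414) = 0.41416: ln(C/414) = 0.41416/5.35 = 0.07741, so C = 414 × e^0.07741 = 414 × 1.08048 = 447.32 ppm.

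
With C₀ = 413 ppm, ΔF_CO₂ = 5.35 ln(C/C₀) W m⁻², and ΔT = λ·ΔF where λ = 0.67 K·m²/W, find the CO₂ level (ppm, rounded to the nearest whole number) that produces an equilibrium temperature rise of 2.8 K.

Required forcing: ΔF = ΔT/λ = 2.8/0.67 = 4.1791 W/m².
Then ln(C/413) = ΔF/5.35 = 4.1791/5.35 = 0.78114.
So C = 413 × e^0.78114 = 413 × 2.18396 = 901.98 ppm.

C ≈ 902 ppm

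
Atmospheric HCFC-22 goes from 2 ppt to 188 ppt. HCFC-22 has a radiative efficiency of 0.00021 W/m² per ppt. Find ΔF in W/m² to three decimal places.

ΔF = 0.039 W/m²

HCFC-22: ΔF = 0.00021 × (188 − 2) = 0.00021 × 186 = 0.0391 W/m².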